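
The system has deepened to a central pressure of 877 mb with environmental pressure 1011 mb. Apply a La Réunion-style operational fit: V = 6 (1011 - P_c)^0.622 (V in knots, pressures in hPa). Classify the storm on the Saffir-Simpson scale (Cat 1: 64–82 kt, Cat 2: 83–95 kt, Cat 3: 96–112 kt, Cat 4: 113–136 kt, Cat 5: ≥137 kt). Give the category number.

4

ΔP = 1011 − 877 = 134 mb.
V ≈ 6 × 134^0.622 = 6 × 21.04 ≈ 126 kt.
126 kt falls in the Category 4 band.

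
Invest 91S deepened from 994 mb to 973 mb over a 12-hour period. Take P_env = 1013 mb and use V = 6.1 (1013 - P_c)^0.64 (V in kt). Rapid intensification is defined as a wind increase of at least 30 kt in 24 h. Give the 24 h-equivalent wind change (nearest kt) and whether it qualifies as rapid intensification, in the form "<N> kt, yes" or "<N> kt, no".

V₁: ΔP = 19, V ≈ 6.1 × 19^0.64 ≈ 40.15 kt.
V₂: ΔP = 40, V ≈ 6.1 × 40^0.64 ≈ 64.66 kt.
ΔV over 12 h = 24.51 kt → 24 h equivalent = 24.51 × 24/12 ≈ 49.02 kt.
49 kt ≥ 30 kt ⇒ rapid intensification.

49 kt, yes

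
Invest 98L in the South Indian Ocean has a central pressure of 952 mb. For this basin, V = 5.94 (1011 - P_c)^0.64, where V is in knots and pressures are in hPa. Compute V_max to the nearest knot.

ΔP = 1011 − 952 = 59 mb.
59^0.64 ≈ 13.594.
V ≈ 5.94 × 13.594 ≈ 80.7 kt.

81 kt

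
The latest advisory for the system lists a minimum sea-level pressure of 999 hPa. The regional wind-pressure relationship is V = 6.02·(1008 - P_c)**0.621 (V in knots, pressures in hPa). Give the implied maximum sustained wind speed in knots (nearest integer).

24 kt

ΔP = 1008 − 999 = 9 hPa.
9^0.621 ≈ 3.914.
V ≈ 6.02 × 3.914 ≈ 23.6 kt.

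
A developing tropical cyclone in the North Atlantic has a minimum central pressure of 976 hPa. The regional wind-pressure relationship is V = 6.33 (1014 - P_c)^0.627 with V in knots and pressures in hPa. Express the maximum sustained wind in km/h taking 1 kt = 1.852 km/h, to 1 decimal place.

ΔP = 1014 − 976 = 38 hPa.
V ≈ 6.33 × 38^0.627 = 6.33 × 9.784 ≈ 61.934 kt.
61.934 × 1.852 ≈ 114.70 km/h → 114.7 km/h.

114.7 km/h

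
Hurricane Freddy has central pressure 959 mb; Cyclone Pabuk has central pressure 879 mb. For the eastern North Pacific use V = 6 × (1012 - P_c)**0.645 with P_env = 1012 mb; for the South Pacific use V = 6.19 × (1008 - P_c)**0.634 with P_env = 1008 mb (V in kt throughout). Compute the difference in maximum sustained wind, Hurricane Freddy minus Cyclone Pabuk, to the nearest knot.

-57 kt

Hurricane Freddy: ΔP = 53; V ≈ 6 × 53^0.645 ≈ 77.68 kt.
Cyclone Pabuk: ΔP = 129; V ≈ 6.19 × 129^0.634 ≈ 134.84 kt.
Difference ≈ 77.68 − 134.84 = -57.16 → -57 kt.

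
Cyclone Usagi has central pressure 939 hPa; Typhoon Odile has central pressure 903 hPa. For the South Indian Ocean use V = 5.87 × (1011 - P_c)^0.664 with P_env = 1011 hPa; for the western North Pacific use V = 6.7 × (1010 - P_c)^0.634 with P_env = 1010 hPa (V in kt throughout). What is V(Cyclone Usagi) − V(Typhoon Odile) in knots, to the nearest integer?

-29 kt

Cyclone Usagi: ΔP = 72; V ≈ 5.87 × 72^0.664 ≈ 100.44 kt.
Typhoon Odile: ΔP = 107; V ≈ 6.7 × 107^0.634 ≈ 129.63 kt.
Difference ≈ 100.44 − 129.63 = -29.19 → -29 kt.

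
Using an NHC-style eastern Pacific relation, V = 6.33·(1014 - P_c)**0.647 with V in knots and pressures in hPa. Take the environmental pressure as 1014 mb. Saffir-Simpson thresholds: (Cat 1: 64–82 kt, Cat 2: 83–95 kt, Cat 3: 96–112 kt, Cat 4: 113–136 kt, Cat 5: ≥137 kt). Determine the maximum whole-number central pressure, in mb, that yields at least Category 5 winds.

Category 5 begins at V = 137 kt.
Required ΔP = (137/6.33)^(1/0.647) = 21.643^1.546 ≈ 115.84 mb.
P_c ≤ 1014 − 115.84 = 898.16, so the highest integer P_c is 898 mb.

898 mb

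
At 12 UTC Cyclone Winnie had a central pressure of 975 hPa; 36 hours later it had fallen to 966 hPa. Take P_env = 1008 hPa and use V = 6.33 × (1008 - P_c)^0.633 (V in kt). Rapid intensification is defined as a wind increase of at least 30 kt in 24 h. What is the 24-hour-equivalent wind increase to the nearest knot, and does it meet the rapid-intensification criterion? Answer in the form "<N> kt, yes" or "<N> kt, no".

V₁: ΔP = 33, V ≈ 6.33 × 33^0.633 ≈ 57.89 kt.
V₂: ΔP = 42, V ≈ 6.33 × 42^0.633 ≈ 67.44 kt.
ΔV over 36 h = 9.55 kt → 24 h equivalent = 9.55 × 24/36 ≈ 6.37 kt.
6 kt < 30 kt ⇒ not rapid intensification.

6 kt, no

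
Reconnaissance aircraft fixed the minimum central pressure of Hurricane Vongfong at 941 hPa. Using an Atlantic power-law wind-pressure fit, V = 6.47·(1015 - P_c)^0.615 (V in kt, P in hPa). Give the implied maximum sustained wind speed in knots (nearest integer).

91 kt

ΔP = 1015 − 941 = 74 hPa.
74^0.615 ≈ 14.112.
V ≈ 6.47 × 14.112 ≈ 91.3 kt.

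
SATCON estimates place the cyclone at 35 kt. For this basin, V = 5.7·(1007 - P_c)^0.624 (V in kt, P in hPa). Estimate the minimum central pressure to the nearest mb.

ΔP = (V / 5.7)^(1/0.624) = (35/5.7)^1.603.
35/5.7 = 6.140; 6.140^1.603 ≈ 18.33 mb.
P_c = 1007 − 18.33 = 988.67 ≈ 989 mb.

989 mb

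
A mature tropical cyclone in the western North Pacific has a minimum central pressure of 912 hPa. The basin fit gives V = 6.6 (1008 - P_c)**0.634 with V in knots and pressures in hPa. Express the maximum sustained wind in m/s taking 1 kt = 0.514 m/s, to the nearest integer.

ΔP = 1008 − 912 = 96 hPa.
V ≈ 6.6 × 96^0.634 = 6.6 × 18.062 ≈ 119.208 kt.
119.208 × 0.514 ≈ 61.27 m/s → 61 m/s.

61 m/s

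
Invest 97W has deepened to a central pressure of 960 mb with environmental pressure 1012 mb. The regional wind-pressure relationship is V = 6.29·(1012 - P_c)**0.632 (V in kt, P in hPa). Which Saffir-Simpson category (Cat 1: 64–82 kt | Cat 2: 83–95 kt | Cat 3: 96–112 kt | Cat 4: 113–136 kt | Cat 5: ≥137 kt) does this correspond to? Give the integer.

1

ΔP = 1012 − 960 = 52 mb.
V ≈ 6.29 × 52^0.632 = 6.29 × 12.15 ≈ 76 kt.
76 kt falls in the Category 1 band.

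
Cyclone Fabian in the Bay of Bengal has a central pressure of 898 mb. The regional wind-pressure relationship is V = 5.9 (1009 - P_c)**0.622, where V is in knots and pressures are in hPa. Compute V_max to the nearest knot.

110 kt

ΔP = 1009 − 898 = 111 mb.
111^0.622 ≈ 18.715.
V ≈ 5.9 × 18.715 ≈ 110.4 kt.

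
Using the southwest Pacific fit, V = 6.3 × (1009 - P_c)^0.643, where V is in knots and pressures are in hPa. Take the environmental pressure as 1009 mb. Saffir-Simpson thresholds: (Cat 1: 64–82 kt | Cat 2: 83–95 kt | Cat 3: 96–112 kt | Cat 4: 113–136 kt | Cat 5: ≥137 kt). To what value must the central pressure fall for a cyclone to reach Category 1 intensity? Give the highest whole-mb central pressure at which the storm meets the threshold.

Category 1 begins at V = 64 kt.
Required ΔP = (64/6.3)^(1/0.643) = 10.159^1.555 ≈ 36.80 mb.
P_c ≤ 1009 − 36.80 = 972.20, so the highest integer P_c is 972 mb.

972 mb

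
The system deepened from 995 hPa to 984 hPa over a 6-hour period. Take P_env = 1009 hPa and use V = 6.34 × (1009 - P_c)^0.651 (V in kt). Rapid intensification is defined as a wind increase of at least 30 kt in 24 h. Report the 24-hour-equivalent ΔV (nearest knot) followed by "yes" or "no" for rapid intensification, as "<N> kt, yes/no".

65 kt, yes

V₁: ΔP = 14, V ≈ 6.34 × 14^0.651 ≈ 35.34 kt.
V₂: ΔP = 25, V ≈ 6.34 × 25^0.651 ≈ 51.54 kt.
ΔV over 6 h = 16.20 kt → 24 h equivalent = 16.20 × 24/6 ≈ 64.80 kt.
65 kt ≥ 30 kt ⇒ rapid intensification.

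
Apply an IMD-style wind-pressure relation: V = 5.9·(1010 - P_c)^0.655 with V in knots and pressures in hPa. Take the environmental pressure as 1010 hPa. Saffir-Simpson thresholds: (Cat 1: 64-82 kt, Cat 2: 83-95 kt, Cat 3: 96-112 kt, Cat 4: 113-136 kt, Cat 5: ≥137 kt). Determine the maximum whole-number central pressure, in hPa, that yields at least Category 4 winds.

919 hPa

Category 4 begins at V = 113 kt.
Required ΔP = (113/5.9)^(1/0.655) = 19.153^1.527 ≈ 90.70 hPa.
P_c ≤ 1010 − 90.70 = 919.30, so the highest integer P_c is 919 hPa.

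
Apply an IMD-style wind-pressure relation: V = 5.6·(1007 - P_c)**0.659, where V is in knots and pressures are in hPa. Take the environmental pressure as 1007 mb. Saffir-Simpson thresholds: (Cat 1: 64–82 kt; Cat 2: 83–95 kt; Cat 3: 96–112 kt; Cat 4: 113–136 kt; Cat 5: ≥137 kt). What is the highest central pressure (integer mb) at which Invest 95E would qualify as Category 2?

947 mb

Category 2 begins at V = 83 kt.
Required ΔP = (83/5.6)^(1/0.659) = 14.821^1.517 ≈ 59.81 mb.
P_c ≤ 1007 − 59.81 = 947.19, so the highest integer P_c is 947 mb.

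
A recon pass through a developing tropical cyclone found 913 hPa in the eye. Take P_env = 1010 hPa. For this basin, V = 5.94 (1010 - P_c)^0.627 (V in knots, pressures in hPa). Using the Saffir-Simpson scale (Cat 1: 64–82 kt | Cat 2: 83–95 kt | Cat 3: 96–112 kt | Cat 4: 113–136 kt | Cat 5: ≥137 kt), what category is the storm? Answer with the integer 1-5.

ΔP = 1010 − 913 = 97 hPa.
V ≈ 5.94 × 97^0.627 = 5.94 × 17.61 ≈ 105 kt.
105 kt falls in the Category 3 band.

3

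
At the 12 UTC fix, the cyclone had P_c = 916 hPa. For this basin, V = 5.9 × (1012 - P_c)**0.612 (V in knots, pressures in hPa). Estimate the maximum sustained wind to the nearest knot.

ΔP = 1012 − 916 = 96 hPa.
96^0.612 ≈ 16.336.
V ≈ 5.9 × 16.336 ≈ 96.4 kt.

96 kt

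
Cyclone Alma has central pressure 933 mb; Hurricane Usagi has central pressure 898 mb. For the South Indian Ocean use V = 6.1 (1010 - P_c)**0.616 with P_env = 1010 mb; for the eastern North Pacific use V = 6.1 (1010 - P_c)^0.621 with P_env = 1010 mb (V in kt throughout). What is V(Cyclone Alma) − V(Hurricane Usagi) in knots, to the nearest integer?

Cyclone Alma: ΔP = 77; V ≈ 6.1 × 77^0.616 ≈ 88.59 kt.
Hurricane Usagi: ΔP = 112; V ≈ 6.1 × 112^0.621 ≈ 114.26 kt.
Difference ≈ 88.59 − 114.26 = -25.67 → -26 kt.

-26 kt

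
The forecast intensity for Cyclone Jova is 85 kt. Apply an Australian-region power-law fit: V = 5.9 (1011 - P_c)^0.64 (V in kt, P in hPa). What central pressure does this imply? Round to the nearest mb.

946 mb

ΔP = (V / 5.9)^(1/0.64) = (85/5.9)^1.562.
85/5.9 = 14.407; 14.407^1.562 ≈ 64.60 mb.
P_c = 1011 − 64.60 = 946.40 ≈ 946 mb.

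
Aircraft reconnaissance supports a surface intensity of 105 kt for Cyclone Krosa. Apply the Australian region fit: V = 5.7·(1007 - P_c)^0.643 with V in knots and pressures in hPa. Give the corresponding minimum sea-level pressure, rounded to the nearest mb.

ΔP = (V / 5.7)^(1/0.643) = (105/5.7)^1.555.
105/5.7 = 18.421; 18.421^1.555 ≈ 92.86 mb.
P_c = 1007 − 92.86 = 914.14 ≈ 914 mb.

914 mb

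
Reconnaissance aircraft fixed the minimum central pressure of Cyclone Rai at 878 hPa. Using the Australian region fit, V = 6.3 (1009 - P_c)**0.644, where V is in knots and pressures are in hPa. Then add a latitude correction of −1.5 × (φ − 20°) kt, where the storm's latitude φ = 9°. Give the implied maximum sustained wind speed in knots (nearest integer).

162 kt

ΔP = 1009 − 878 = 131 hPa.
131^0.644 ≈ 23.095.
V ≈ 6.3 × 23.095 ≈ 145.5 kt.
Latitude correction: −1.5 × (9 − 20) = 16.5 kt.
Corrected V ≈ 162 kt → 162 kt.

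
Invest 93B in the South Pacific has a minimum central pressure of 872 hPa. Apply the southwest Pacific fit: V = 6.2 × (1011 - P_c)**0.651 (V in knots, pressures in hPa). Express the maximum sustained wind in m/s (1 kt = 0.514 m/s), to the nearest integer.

79 m/s

ΔP = 1011 − 872 = 139 hPa.
V ≈ 6.2 × 139^0.651 = 6.2 × 24.837 ≈ 153.991 kt.
153.991 × 0.514 ≈ 79.15 m/s → 79 m/s.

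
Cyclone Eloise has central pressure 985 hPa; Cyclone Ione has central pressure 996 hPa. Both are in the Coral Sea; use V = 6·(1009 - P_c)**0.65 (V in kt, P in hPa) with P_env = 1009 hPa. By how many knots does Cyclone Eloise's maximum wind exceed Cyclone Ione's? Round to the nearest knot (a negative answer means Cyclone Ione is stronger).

16 kt

Cyclone Eloise: ΔP = 24; V ≈ 6 × 24^0.65 ≈ 47.35 kt.
Cyclone Ione: ΔP = 13; V ≈ 6 × 13^0.65 ≈ 31.78 kt.
Difference ≈ 47.35 − 31.78 = 15.57 → 16 kt.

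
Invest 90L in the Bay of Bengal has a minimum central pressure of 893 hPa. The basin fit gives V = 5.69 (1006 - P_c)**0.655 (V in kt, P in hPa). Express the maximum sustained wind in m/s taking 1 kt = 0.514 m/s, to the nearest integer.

ΔP = 1006 − 893 = 113 hPa.
V ≈ 5.69 × 113^0.655 = 5.69 × 22.119 ≈ 125.857 kt.
125.857 × 0.514 ≈ 64.69 m/s → 65 m/s.

65 m/s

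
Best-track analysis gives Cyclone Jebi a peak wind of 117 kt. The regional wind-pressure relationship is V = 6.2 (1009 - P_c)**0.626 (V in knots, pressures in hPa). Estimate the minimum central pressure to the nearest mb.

ΔP = (V / 6.2)^(1/0.626) = (117/6.2)^1.597.
117/6.2 = 18.871; 18.871^1.597 ≈ 109.15 mb.
P_c = 1009 − 109.15 = 899.85 ≈ 900 mb.

900 mb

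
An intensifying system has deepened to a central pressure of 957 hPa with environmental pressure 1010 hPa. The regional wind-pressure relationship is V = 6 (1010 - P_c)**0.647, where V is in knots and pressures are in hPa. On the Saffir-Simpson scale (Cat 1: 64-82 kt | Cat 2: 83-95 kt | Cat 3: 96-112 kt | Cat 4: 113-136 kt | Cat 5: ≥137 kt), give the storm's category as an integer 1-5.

ΔP = 1010 − 957 = 53 hPa.
V ≈ 6 × 53^0.647 = 6 × 13.05 ≈ 78 kt.
78 kt falls in the Category 1 band.

1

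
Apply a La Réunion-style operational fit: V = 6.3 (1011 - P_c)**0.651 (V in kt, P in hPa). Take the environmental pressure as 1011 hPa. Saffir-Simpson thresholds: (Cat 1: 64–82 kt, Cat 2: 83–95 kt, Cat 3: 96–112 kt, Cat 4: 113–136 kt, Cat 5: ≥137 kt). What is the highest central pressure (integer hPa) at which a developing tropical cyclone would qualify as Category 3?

Category 3 begins at V = 96 kt.
Required ΔP = (96/6.3)^(1/0.651) = 15.238^1.536 ≈ 65.63 hPa.
P_c ≤ 1011 − 65.63 = 945.37, so the highest integer P_c is 945 hPa.

945 hPa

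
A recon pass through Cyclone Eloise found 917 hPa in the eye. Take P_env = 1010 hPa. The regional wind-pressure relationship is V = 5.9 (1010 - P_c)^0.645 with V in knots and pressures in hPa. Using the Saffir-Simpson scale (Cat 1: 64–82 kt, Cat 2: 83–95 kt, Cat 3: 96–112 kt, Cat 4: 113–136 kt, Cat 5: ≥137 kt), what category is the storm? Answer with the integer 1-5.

ΔP = 1010 − 917 = 93 hPa.
V ≈ 5.9 × 93^0.645 = 5.9 × 18.61 ≈ 110 kt.
110 kt falls in the Category 3 band.

3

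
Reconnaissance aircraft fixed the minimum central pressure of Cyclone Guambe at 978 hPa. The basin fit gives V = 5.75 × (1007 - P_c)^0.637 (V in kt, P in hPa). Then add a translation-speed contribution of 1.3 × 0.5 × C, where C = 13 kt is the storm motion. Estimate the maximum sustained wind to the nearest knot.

58 kt

ΔP = 1007 − 978 = 29 hPa.
29^0.637 ≈ 8.542.
V ≈ 5.75 × 8.542 ≈ 49.1 kt.
Translation term: 1.3 × 0.5 × 13 = 8.45 kt.
Corrected V ≈ 57.55 kt → 58 kt.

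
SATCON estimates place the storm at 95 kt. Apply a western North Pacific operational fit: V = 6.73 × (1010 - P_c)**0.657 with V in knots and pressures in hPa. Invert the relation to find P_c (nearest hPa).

954 hPa

ΔP = (V / 6.73)^(1/0.657) = (95/6.73)^1.522.
95/6.73 = 14.116; 14.116^1.522 ≈ 56.23 hPa.
P_c = 1010 − 56.23 = 953.77 ≈ 954 hPa.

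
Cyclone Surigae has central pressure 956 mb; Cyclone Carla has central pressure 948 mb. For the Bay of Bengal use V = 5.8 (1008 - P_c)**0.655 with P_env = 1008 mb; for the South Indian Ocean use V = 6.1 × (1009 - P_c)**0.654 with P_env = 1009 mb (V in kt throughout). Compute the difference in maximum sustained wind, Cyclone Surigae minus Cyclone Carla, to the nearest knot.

Cyclone Surigae: ΔP = 52; V ≈ 5.8 × 52^0.655 ≈ 77.16 kt.
Cyclone Carla: ΔP = 61; V ≈ 6.1 × 61^0.654 ≈ 89.73 kt.
Difference ≈ 77.16 − 89.73 = -12.57 → -13 kt.

-13 kt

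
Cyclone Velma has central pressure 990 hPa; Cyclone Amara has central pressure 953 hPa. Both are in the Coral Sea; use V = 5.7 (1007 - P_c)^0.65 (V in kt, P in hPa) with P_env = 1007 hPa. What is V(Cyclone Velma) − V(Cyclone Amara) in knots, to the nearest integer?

Cyclone Velma: ΔP = 17; V ≈ 5.7 × 17^0.65 ≈ 35.95 kt.
Cyclone Amara: ΔP = 54; V ≈ 5.7 × 54^0.65 ≈ 76.20 kt.
Difference ≈ 35.95 − 76.20 = -40.25 → -40 kt.

-40 kt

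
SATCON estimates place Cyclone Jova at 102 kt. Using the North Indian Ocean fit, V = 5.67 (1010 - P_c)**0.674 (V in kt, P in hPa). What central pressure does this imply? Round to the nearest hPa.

ΔP = (V / 5.67)^(1/0.674) = (102/5.67)^1.484.
102/5.67 = 17.989; 17.989^1.484 ≈ 72.79 hPa.
P_c = 1010 − 72.79 = 937.21 ≈ 937 hPa.

937 hPa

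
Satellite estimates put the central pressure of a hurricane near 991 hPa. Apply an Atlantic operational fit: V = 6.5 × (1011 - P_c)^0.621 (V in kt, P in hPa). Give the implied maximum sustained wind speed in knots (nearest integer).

ΔP = 1011 − 991 = 20 hPa.
20^0.621 ≈ 6.426.
V ≈ 6.5 × 6.426 ≈ 41.8 kt.

42 kt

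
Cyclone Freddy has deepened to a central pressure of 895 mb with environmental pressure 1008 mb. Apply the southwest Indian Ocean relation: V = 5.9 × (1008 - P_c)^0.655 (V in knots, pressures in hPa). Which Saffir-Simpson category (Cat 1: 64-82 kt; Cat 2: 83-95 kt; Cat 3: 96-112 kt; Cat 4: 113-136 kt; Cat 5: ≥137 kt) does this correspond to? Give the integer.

4

ΔP = 1008 − 895 = 113 mb.
V ≈ 5.9 × 113^0.655 = 5.9 × 22.12 ≈ 131 kt.
131 kt falls in the Category 4 band.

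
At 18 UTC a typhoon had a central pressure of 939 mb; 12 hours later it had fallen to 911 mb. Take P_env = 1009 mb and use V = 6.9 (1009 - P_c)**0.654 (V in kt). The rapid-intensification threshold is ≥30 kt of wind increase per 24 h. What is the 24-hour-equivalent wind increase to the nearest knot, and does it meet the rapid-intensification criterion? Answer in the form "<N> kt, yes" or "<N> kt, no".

55 kt, yes

V₁: ΔP = 70, V ≈ 6.9 × 70^0.654 ≈ 111.06 kt.
V₂: ΔP = 98, V ≈ 6.9 × 98^0.654 ≈ 138.39 kt.
ΔV over 12 h = 27.33 kt → 24 h equivalent = 27.33 × 24/12 ≈ 54.66 kt.
55 kt ≥ 30 kt ⇒ rapid intensification.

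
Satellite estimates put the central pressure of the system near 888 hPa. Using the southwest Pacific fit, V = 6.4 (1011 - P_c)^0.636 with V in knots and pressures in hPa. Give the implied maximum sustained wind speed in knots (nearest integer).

137 kt

ΔP = 1011 − 888 = 123 hPa.
123^0.636 ≈ 21.339.
V ≈ 6.4 × 21.339 ≈ 136.6 kt.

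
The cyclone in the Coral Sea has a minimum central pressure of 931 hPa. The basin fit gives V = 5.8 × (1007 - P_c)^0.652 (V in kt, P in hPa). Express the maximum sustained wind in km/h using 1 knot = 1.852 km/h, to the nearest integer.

ΔP = 1007 − 931 = 76 hPa.
V ≈ 5.8 × 76^0.652 = 5.8 × 16.838 ≈ 97.660 kt.
97.660 × 1.852 ≈ 180.87 km/h → 181 km/h.

181 km/h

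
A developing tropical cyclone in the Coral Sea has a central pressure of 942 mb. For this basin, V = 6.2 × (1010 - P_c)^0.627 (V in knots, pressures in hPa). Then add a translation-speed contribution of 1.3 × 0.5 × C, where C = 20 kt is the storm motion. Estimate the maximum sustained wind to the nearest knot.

ΔP = 1010 − 942 = 68 mb.
68^0.627 ≈ 14.092.
V ≈ 6.2 × 14.092 ≈ 87.4 kt.
Translation term: 1.3 × 0.5 × 20 = 13 kt.
Corrected V ≈ 100.4 kt → 100 kt.

100 kt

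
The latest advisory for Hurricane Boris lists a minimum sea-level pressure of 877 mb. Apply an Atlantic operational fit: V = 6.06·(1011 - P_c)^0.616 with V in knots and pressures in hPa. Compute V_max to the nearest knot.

124 kt

ΔP = 1011 − 877 = 134 mb.
134^0.616 ≈ 20.431.
V ≈ 6.06 × 20.431 ≈ 123.8 kt.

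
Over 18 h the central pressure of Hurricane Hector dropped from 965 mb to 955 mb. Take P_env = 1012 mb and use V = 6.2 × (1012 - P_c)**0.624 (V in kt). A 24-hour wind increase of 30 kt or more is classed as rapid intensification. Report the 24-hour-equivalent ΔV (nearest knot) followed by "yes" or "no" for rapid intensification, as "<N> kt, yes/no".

V₁: ΔP = 47, V ≈ 6.2 × 47^0.624 ≈ 68.51 kt.
V₂: ΔP = 57, V ≈ 6.2 × 57^0.624 ≈ 77.28 kt.
ΔV over 18 h = 8.77 kt → 24 h equivalent = 8.77 × 24/18 ≈ 11.69 kt.
12 kt < 30 kt ⇒ not rapid intensification.

12 kt, no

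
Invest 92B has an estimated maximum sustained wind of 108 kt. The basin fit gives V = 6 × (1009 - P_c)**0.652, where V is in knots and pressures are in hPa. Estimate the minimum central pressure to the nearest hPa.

ΔP = (V / 6)^(1/0.652) = (108/6)^1.534.
108/6 = 18.000; 18.000^1.534 ≈ 84.19 hPa.
P_c = 1009 − 84.19 = 924.81 ≈ 925 hPa.

925 hPa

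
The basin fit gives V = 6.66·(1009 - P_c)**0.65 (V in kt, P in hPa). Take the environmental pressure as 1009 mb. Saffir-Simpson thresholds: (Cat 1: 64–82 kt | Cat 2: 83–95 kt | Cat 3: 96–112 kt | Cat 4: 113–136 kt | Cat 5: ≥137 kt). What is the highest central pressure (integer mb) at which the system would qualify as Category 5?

904 mb

Category 5 begins at V = 137 kt.
Required ΔP = (137/6.66)^(1/0.65) = 20.571^1.538 ≈ 104.80 mb.
P_c ≤ 1009 − 104.80 = 904.20, so the highest integer P_c is 904 mb.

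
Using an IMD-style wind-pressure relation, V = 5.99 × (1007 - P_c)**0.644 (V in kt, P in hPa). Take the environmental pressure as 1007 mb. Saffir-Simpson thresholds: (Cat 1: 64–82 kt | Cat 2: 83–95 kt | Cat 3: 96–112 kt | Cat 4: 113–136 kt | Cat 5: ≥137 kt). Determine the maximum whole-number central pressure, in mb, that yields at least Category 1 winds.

Category 1 begins at V = 64 kt.
Required ΔP = (64/5.99)^(1/0.644) = 10.684^1.553 ≈ 39.58 mb.
P_c ≤ 1007 − 39.58 = 967.42, so the highest integer P_c is 967 mb.

967 mb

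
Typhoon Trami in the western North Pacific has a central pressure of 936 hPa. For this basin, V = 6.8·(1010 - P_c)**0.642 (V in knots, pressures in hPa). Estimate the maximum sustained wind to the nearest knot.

108 kt

ΔP = 1010 − 936 = 74 hPa.
74^0.642 ≈ 15.851.
V ≈ 6.8 × 15.851 ≈ 107.8 kt.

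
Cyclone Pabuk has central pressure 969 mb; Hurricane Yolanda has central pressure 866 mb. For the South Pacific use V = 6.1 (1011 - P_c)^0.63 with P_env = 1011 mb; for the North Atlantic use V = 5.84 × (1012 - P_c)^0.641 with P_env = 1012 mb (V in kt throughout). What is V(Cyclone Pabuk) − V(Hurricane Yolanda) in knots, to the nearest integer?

Cyclone Pabuk: ΔP = 42; V ≈ 6.1 × 42^0.63 ≈ 64.27 kt.
Hurricane Yolanda: ΔP = 146; V ≈ 5.84 × 146^0.641 ≈ 142.48 kt.
Difference ≈ 64.27 − 142.48 = -78.21 → -78 kt.

-78 kt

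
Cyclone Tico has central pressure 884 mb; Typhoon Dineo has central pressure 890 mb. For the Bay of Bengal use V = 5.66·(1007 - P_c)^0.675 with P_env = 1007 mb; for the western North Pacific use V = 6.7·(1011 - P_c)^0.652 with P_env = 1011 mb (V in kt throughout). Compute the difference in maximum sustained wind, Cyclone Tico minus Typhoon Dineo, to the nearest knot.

Cyclone Tico: ΔP = 123; V ≈ 5.66 × 123^0.675 ≈ 145.71 kt.
Typhoon Dineo: ΔP = 121; V ≈ 6.7 × 121^0.652 ≈ 152.77 kt.
Difference ≈ 145.71 − 152.77 = -7.06 → -7 kt.

-7 kt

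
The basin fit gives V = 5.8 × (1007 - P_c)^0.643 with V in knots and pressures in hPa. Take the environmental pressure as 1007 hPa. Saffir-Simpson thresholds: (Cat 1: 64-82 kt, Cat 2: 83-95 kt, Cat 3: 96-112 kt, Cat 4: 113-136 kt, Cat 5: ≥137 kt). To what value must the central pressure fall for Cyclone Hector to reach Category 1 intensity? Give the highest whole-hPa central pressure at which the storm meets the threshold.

Category 1 begins at V = 64 kt.
Required ΔP = (64/5.8)^(1/0.643) = 11.034^1.555 ≈ 41.85 hPa.
P_c ≤ 1007 − 41.85 = 965.15, so the highest integer P_c is 965 hPa.

965 hPa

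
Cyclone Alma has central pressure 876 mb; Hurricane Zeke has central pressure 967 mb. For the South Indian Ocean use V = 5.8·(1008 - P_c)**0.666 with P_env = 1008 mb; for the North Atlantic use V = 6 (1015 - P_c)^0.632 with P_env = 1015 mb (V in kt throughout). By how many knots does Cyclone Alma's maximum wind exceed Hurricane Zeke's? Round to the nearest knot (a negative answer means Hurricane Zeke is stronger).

81 kt

Cyclone Alma: ΔP = 132; V ≈ 5.8 × 132^0.666 ≈ 149.88 kt.
Hurricane Zeke: ΔP = 48; V ≈ 6 × 48^0.632 ≈ 69.29 kt.
Difference ≈ 149.88 − 69.29 = 80.59 → 81 kt.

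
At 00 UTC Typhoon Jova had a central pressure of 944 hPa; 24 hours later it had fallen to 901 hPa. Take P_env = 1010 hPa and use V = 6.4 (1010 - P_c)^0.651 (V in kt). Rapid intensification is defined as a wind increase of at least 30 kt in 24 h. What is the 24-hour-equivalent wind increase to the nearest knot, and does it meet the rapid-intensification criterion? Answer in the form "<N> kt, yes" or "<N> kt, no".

38 kt, yes

V₁: ΔP = 66, V ≈ 6.4 × 66^0.651 ≈ 97.88 kt.
V₂: ΔP = 109, V ≈ 6.4 × 109^0.651 ≈ 135.69 kt.
ΔV over 24 h = 37.81 kt → 24 h equivalent = 37.81 × 24/24 ≈ 37.81 kt.
38 kt ≥ 30 kt ⇒ rapid intensification.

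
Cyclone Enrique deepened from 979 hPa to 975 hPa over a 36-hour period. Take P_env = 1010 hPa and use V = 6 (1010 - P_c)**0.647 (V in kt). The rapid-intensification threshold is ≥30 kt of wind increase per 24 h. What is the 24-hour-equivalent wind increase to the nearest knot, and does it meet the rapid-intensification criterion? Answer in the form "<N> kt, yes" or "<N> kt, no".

3 kt, no

V₁: ΔP = 31, V ≈ 6 × 31^0.647 ≈ 55.34 kt.
V₂: ΔP = 35, V ≈ 6 × 35^0.647 ≈ 59.86 kt.
ΔV over 36 h = 4.52 kt → 24 h equivalent = 4.52 × 24/36 ≈ 3.01 kt.
3 kt < 30 kt ⇒ not rapid intensification.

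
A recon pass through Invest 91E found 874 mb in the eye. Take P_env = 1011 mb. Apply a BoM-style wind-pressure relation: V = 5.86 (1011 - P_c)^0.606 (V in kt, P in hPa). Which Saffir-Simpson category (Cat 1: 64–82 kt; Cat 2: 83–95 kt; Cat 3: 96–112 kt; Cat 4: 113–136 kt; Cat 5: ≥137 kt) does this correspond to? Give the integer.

4

ΔP = 1011 − 874 = 137 mb.
V ≈ 5.86 × 137^0.606 = 5.86 × 19.72 ≈ 116 kt.
116 kt falls in the Category 4 band.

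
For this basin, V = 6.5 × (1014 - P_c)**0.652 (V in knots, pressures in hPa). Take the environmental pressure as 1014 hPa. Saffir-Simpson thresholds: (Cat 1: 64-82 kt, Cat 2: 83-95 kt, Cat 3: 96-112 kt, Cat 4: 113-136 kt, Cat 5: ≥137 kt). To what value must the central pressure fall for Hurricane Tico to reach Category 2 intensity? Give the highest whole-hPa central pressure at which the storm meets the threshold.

964 hPa

Category 2 begins at V = 83 kt.
Required ΔP = (83/6.5)^(1/0.652) = 12.769^1.534 ≈ 49.72 hPa.
P_c ≤ 1014 − 49.72 = 964.28, so the highest integer P_c is 964 hPa.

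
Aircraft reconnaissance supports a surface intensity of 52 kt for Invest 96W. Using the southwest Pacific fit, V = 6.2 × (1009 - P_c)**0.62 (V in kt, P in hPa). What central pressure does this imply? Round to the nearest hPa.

ΔP = (V / 6.2)^(1/0.62) = (52/6.2)^1.613.
52/6.2 = 8.387; 8.387^1.613 ≈ 30.88 hPa.
P_c = 1009 − 30.88 = 978.12 ≈ 978 hPa.

978 hPa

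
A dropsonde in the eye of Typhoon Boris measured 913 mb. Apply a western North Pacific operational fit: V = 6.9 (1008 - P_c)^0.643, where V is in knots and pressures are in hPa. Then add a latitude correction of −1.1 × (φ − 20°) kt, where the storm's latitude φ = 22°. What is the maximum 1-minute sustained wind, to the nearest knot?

ΔP = 1008 − 913 = 95 mb.
95^0.643 ≈ 18.693.
V ≈ 6.9 × 18.693 ≈ 129.0 kt.
Latitude correction: −1.1 × (22 − 20) = -2.2 kt.
Corrected V ≈ 126.8 kt → 127 kt.

127 kt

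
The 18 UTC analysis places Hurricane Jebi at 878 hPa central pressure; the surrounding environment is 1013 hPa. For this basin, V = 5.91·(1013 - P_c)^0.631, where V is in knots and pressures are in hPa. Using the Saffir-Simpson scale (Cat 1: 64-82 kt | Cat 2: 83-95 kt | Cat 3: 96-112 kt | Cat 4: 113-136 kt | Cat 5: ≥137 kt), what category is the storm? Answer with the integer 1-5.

ΔP = 1013 − 878 = 135 hPa.
V ≈ 5.91 × 135^0.631 = 5.91 × 22.09 ≈ 131 kt.
131 kt falls in the Category 4 band.

4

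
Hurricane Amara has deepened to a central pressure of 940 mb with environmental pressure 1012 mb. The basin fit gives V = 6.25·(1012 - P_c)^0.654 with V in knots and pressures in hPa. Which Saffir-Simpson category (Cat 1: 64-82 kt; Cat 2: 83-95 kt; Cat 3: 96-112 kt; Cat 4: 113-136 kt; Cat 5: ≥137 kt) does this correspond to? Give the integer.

ΔP = 1012 − 940 = 72 mb.
V ≈ 6.25 × 72^0.654 = 6.25 × 16.39 ≈ 102 kt.
102 kt falls in the Category 3 band.

3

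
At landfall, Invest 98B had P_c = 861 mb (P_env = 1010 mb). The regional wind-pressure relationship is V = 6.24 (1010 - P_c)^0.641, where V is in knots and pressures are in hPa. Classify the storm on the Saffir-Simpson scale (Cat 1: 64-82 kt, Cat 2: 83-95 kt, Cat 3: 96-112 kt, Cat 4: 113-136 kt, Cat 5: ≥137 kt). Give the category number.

ΔP = 1010 − 861 = 149 mb.
V ≈ 6.24 × 149^0.641 = 6.24 × 24.72 ≈ 154 kt.
154 kt falls in the Category 5 band.

5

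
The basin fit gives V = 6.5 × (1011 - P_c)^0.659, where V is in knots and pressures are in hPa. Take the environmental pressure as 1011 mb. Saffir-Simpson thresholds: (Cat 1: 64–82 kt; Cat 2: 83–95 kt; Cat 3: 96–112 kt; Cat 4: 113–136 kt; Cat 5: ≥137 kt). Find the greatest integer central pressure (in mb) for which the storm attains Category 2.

963 mb

Category 2 begins at V = 83 kt.
Required ΔP = (83/6.5)^(1/0.659) = 12.769^1.517 ≈ 47.70 mb.
P_c ≤ 1011 − 47.70 = 963.30, so the highest integer P_c is 963 mb.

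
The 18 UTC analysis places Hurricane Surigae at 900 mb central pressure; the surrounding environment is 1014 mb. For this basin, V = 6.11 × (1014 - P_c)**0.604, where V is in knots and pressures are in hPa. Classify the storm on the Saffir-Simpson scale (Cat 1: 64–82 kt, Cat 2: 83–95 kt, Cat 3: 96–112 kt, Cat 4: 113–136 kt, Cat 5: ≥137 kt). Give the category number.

3

ΔP = 1014 − 900 = 114 mb.
V ≈ 6.11 × 114^0.604 = 6.11 × 17.47 ≈ 107 kt.
107 kt falls in the Category 3 band.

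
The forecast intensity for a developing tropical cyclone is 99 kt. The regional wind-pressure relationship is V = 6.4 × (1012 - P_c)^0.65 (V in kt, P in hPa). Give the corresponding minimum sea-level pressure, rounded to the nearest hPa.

ΔP = (V / 6.4)^(1/0.65) = (99/6.4)^1.538.
99/6.4 = 15.469; 15.469^1.538 ≈ 67.60 hPa.
P_c = 1012 − 67.60 = 944.40 ≈ 944 hPa.

944 hPa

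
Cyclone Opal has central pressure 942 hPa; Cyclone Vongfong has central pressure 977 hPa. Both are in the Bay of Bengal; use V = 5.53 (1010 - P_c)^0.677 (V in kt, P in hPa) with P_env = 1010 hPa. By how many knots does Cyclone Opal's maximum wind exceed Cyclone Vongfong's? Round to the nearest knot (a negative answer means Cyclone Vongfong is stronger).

Cyclone Opal: ΔP = 68; V ≈ 5.53 × 68^0.677 ≈ 96.24 kt.
Cyclone Vongfong: ΔP = 33; V ≈ 5.53 × 33^0.677 ≈ 58.99 kt.
Difference ≈ 96.24 − 58.99 = 37.25 → 37 kt.

37 kt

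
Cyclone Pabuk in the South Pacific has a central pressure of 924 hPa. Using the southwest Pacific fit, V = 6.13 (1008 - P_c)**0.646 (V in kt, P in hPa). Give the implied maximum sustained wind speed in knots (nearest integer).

ΔP = 1008 − 924 = 84 hPa.
84^0.646 ≈ 17.502.
V ≈ 6.13 × 17.502 ≈ 107.3 kt.

107 kt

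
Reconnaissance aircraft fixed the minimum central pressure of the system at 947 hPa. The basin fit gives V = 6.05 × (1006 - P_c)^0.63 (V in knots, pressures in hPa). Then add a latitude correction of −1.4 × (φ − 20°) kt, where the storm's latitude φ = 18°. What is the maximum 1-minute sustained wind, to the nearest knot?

82 kt

ΔP = 1006 − 947 = 59 hPa.
59^0.63 ≈ 13.051.
V ≈ 6.05 × 13.051 ≈ 79.0 kt.
Latitude correction: −1.4 × (18 − 20) = 2.8 kt.
Corrected V ≈ 81.8 kt → 82 kt.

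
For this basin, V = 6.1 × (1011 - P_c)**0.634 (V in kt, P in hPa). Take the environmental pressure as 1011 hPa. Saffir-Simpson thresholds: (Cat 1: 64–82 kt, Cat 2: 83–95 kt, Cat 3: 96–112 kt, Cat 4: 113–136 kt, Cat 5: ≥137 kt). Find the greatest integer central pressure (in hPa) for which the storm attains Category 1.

Category 1 begins at V = 64 kt.
Required ΔP = (64/6.1)^(1/0.634) = 10.492^1.577 ≈ 40.75 hPa.
P_c ≤ 1011 − 40.75 = 970.25, so the highest integer P_c is 970 hPa.

970 hPa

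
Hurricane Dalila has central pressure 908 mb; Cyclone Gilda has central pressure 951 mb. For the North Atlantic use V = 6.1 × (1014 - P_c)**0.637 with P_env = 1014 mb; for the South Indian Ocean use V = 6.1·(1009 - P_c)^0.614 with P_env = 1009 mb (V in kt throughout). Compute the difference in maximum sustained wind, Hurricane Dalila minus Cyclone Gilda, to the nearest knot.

Hurricane Dalila: ΔP = 106; V ≈ 6.1 × 106^0.637 ≈ 118.97 kt.
Cyclone Gilda: ΔP = 58; V ≈ 6.1 × 58^0.614 ≈ 73.80 kt.
Difference ≈ 118.97 − 73.80 = 45.17 → 45 kt.

45 kt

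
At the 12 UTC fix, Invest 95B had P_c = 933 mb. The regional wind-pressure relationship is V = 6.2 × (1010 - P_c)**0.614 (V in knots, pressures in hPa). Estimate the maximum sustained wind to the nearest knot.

89 kt

ΔP = 1010 − 933 = 77 mb.
77^0.614 ≈ 14.398.
V ≈ 6.2 × 14.398 ≈ 89.3 kt.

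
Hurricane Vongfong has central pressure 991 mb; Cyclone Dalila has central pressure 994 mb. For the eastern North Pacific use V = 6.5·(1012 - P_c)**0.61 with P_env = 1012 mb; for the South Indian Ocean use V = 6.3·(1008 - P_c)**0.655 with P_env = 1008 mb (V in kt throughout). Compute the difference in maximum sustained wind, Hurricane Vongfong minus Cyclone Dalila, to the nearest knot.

6 kt

Hurricane Vongfong: ΔP = 21; V ≈ 6.5 × 21^0.61 ≈ 41.64 kt.
Cyclone Dalila: ΔP = 14; V ≈ 6.3 × 14^0.655 ≈ 35.49 kt.
Difference ≈ 41.64 − 35.49 = 6.15 → 6 kt.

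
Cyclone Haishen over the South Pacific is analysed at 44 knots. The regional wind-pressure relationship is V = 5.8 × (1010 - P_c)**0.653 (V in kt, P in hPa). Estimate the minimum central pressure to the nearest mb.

988 mb

ΔP = (V / 5.8)^(1/0.653) = (44/5.8)^1.531.
44/5.8 = 7.586; 7.586^1.531 ≈ 22.27 mb.
P_c = 1010 − 22.27 = 987.73 ≈ 988 mb.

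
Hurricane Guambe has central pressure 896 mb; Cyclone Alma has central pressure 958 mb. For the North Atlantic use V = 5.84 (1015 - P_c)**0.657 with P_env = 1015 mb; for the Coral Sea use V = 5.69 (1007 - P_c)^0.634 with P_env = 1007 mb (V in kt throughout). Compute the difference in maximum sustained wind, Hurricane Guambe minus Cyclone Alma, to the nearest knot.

Hurricane Guambe: ΔP = 119; V ≈ 5.84 × 119^0.657 ≈ 134.91 kt.
Cyclone Alma: ΔP = 49; V ≈ 5.69 × 49^0.634 ≈ 67.10 kt.
Difference ≈ 134.91 − 67.10 = 67.81 → 68 kt.

68 kt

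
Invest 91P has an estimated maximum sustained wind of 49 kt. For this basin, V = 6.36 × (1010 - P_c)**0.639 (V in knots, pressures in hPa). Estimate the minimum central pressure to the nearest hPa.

986 hPa

ΔP = (V / 6.36)^(1/0.639) = (49/6.36)^1.565.
49/6.36 = 7.704; 7.704^1.565 ≈ 24.42 hPa.
P_c = 1010 − 24.42 = 985.58 ≈ 986 hPa.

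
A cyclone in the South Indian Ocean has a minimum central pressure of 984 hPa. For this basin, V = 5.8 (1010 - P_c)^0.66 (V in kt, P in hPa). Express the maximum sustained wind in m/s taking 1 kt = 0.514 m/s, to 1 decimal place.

ΔP = 1010 − 984 = 26 hPa.
V ≈ 5.8 × 26^0.66 = 5.8 × 8.588 ≈ 49.809 kt.
49.809 × 0.514 ≈ 25.60 m/s → 25.6 m/s.

25.6 m/s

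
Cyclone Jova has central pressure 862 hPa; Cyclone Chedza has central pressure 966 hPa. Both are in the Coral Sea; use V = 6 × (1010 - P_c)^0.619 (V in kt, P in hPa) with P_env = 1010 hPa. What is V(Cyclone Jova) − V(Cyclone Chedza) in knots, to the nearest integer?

Cyclone Jova: ΔP = 148; V ≈ 6 × 148^0.619 ≈ 132.29 kt.
Cyclone Chedza: ΔP = 44; V ≈ 6 × 44^0.619 ≈ 62.44 kt.
Difference ≈ 132.29 − 62.44 = 69.85 → 70 kt.

70 kt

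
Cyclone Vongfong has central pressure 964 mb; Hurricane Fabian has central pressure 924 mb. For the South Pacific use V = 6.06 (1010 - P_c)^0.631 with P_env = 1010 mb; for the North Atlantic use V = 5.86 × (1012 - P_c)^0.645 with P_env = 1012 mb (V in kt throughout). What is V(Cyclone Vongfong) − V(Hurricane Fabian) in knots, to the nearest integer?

-37 kt

Cyclone Vongfong: ΔP = 46; V ≈ 6.06 × 46^0.631 ≈ 67.87 kt.
Hurricane Fabian: ΔP = 88; V ≈ 5.86 × 88^0.645 ≈ 105.22 kt.
Difference ≈ 67.87 − 105.22 = -37.35 → -37 kt.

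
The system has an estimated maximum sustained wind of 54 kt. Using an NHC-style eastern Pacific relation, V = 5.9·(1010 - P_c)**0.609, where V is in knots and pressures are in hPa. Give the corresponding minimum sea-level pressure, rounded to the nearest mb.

972 mb

ΔP = (V / 5.9)^(1/0.609) = (54/5.9)^1.642.
54/5.9 = 9.153; 9.153^1.642 ≈ 37.92 mb.
P_c = 1010 − 37.92 = 972.08 ≈ 972 mb.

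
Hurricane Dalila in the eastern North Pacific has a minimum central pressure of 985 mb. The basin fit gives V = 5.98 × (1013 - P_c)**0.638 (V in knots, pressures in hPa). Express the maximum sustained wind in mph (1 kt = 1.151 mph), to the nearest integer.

58 mph

ΔP = 1013 − 985 = 28 mb.
V ≈ 5.98 × 28^0.638 = 5.98 × 8.381 ≈ 50.117 kt.
50.117 × 1.151 ≈ 57.69 mph → 58 mph.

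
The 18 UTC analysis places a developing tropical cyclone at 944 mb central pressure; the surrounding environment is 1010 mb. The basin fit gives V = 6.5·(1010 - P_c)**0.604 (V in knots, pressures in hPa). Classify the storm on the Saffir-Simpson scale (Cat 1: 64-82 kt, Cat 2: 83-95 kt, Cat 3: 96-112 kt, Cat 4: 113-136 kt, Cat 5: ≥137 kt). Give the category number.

1

ΔP = 1010 − 944 = 66 mb.
V ≈ 6.5 × 66^0.604 = 6.5 × 12.56 ≈ 82 kt.
82 kt falls in the Category 1 band.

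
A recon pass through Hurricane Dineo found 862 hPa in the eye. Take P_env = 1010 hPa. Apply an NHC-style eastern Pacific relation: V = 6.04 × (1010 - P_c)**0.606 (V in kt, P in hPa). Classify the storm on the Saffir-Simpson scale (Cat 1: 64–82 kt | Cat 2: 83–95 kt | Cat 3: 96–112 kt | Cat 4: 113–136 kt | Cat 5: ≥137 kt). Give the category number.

4

ΔP = 1010 − 862 = 148 hPa.
V ≈ 6.04 × 148^0.606 = 6.04 × 20.66 ≈ 125 kt.
125 kt falls in the Category 4 band.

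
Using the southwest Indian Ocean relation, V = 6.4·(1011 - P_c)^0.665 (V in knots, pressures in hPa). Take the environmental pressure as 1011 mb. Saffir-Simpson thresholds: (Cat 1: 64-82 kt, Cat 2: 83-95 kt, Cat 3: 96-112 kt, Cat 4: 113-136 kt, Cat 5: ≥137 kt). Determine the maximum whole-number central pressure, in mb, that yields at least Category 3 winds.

Category 3 begins at V = 96 kt.
Required ΔP = (96/6.4)^(1/0.665) = 15.000^1.504 ≈ 58.69 mb.
P_c ≤ 1011 − 58.69 = 952.31, so the highest integer P_c is 952 mb.

952 mb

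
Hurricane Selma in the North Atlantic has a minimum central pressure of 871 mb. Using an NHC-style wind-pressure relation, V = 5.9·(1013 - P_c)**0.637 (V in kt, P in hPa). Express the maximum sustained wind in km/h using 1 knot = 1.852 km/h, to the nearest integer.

ΔP = 1013 − 871 = 142 mb.
V ≈ 5.9 × 142^0.637 = 5.9 × 23.497 ≈ 138.631 kt.
138.631 × 1.852 ≈ 256.74 km/h → 257 km/h.

257 km/h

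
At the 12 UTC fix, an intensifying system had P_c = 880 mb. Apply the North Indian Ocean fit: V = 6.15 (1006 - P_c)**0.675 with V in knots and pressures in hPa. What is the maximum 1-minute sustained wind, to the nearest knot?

ΔP = 1006 − 880 = 126 mb.
126^0.675 ≈ 26.167.
V ≈ 6.15 × 26.167 ≈ 160.9 kt.

161 kt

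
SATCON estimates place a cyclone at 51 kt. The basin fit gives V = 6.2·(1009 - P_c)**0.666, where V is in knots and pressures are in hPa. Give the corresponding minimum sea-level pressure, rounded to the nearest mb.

ΔP = (V / 6.2)^(1/0.666) = (51/6.2)^1.502.
51/6.2 = 8.226; 8.226^1.502 ≈ 23.67 mb.
P_c = 1009 − 23.67 = 985.33 ≈ 985 mb.

985 mb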